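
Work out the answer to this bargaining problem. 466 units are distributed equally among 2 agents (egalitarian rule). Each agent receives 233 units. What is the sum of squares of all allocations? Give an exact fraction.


Step 1: Each agent's share = 466/2 = 233
Step 2: Square of each share = (233)^2 = 54289
Step 3: Sum of squares = 2 * 54289 = 108578

108578


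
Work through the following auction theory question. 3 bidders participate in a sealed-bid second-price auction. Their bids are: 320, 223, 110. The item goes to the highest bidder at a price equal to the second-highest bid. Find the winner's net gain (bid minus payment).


Step 1: Sort bids in descending order: 320, 223, 110
Step 2: The winning bid is the highest: 320
Step 3: The payment equals the second-highest bid: 223
Step 4: Surplus = winner's bid - payment = 320 - 223 = 97

97


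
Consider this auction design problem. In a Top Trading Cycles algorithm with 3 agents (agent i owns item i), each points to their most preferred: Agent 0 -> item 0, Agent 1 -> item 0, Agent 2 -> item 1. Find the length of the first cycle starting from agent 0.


Step 1: Trace the pointer graph from agent 0: 0 -> 0
Step 2: A cycle is detected when we revisit agent 0
Step 3: The cycle is: 0 -> 0
Step 4: Cycle length = 1

1


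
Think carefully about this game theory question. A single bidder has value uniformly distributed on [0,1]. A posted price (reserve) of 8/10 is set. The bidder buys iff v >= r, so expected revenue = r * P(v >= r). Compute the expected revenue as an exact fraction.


Step 1: Posted price r = 4/5, value support [0,1]
Step 2: P(v >= r) = (1 - 4/5)/1 = 1/5
Step 3: Expected revenue = r * P(v >= r) = 4/5 * 1/5
Step 4: Revenue = 4/25

4/25


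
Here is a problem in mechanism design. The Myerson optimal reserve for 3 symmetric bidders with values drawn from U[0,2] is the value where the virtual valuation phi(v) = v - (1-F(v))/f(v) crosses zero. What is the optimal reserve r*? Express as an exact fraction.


Step 1: For U[0,2], F(v) = v/2 and f(v) = 1/2
Step 2: phi(v) = v - (1 - v/2)/(1/2) = v - (2 - v) = 2v - 2
Step 3: Set phi(r*) = 0: 2r* - 2 = 0
Step 4: r* = 2/2 = 1 (the number of bidders n = 3 does not enter)

1


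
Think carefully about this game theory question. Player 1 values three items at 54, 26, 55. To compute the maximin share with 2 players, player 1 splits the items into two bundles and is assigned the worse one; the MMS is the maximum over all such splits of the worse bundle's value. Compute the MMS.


Step 1: Item values = 54, 26, 55
Step 2: Enumerate all 2-bundle partitions and take the smaller bundle:
  Partition 1: {54} vs {26,55} -> bundles 54, 81; min = 54
  Partition 2: {26} vs {54,55} -> bundles 26, 109; min = 26
  Partition 3: {55} vs {54,26} -> bundles 55, 80; min = 55
Step 3: MMS = max(54, 26, 55) = 55

55


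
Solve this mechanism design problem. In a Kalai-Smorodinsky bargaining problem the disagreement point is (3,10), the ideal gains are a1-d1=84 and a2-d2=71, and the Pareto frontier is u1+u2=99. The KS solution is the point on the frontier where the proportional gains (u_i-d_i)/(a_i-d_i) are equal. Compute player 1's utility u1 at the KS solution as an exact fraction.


Step 1: At the KS point, (u1-d1)/r1 = (u2-d2)/r2 = t and u1+u2 = 99
Step 2: u1 = d1 + r1*t and u2 = d2 + r2*t, so (d1 + r1*t) + (d2 + r2*t) = 99
Step 3: t = (99 - 3 - 10)/(84 + 71) = 86/155
Step 4: u1 = d1 + r1*t = 3 + 84 * 86/155 = 7689/155
Step 5: (Check: u2 = d2 + r2*t = 7656/155; u1+u2 = 7689/155 + 7656/155 = 99, on the frontier.)

7689/155


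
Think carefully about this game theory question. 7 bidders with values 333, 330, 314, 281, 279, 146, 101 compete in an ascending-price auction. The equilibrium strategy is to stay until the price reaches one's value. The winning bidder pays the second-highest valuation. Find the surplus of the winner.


Step 1: Identify the highest value: 333
Step 2: Identify the second-highest value: 330
Step 3: The final price = second-highest value = 330
Step 4: Surplus = 333 - 330 = 3

3


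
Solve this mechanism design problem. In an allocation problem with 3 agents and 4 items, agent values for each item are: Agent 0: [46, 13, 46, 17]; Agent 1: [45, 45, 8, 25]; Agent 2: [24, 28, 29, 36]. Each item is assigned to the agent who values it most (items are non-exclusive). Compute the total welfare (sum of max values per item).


Step 1: For each item, find the maximum value among all agents.
Step 2: Item 0 -> Agent 0 (value 46)
Step 3: Item 1 -> Agent 1 (value 45)
Step 4: Item 2 -> Agent 0 (value 46)
Step 5: Item 3 -> Agent 2 (value 36)
Step 6: Total welfare = 46 + 45 + 46 + 36 = 173

173


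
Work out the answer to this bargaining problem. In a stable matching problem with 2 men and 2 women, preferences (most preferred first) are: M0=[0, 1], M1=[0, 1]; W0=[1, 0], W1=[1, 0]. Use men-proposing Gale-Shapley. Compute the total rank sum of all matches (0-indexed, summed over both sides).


Step 1: Run Gale-Shapley (men propose, women hold best offer):
  M0 proposes to W0; she accepts
  M1 proposes to W0; she switches from M0
  M0 proposes to W1; she accepts
Step 2: Final matching: W0-M1, W1-M0
Step 3: 0-indexed ranks (man's rank of his match, then woman's): 0 + 0 + 1 + 1
Step 4: Total rank sum = 2

2


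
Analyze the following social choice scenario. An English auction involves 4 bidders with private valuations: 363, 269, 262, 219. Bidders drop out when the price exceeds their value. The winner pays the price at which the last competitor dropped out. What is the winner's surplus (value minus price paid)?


Step 1: Identify the highest value: 363
Step 2: Identify the second-highest value: 269
Step 3: The final price = second-highest value = 269
Step 4: Surplus = 363 - 269 = 94

94


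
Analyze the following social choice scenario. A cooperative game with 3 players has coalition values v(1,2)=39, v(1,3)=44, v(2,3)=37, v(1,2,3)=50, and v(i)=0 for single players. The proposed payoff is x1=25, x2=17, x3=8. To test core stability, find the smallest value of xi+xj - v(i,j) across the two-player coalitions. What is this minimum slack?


Step 1: Slack for coalition (1,2): x1+x2 - v12 = 42 - 39 = 3
Step 2: Slack for coalition (1,3): x1+x3 - v13 = 33 - 44 = -11
Step 3: Slack for coalition (2,3): x2+x3 - v23 = 25 - 37 = -12
Step 4: Minimum slack = min(3, -11, -12) = -12, attained by (2,3); coalition (2,3) can block (slack < 0), so the allocation is not in the core

-12


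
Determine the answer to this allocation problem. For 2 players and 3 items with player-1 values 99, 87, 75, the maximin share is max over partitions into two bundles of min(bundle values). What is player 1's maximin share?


Step 1: Item values = 99, 87, 75
Step 2: Enumerate all 2-bundle partitions and take the smaller bundle:
  Partition 1: {99} vs {87,75} -> bundles 99, 162; min = 99
  Partition 2: {87} vs {99,75} -> bundles 87, 174; min = 87
  Partition 3: {75} vs {99,87} -> bundles 75, 186; min = 75
Step 3: MMS = max(99, 87, 75) = 99

99


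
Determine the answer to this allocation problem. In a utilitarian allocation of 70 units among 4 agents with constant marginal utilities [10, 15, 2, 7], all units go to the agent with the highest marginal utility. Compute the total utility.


Step 1: The marginal utilities are [10, 15, 2, 7]
Step 2: The highest marginal utility is 15
Step 3: All 70 units go to that agent
Step 4: Total utility = 15 * 70 = 1050

1050


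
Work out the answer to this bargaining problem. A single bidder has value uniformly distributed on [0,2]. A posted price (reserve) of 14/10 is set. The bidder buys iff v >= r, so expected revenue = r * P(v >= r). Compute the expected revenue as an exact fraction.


Step 1: Posted price r = 7/5, value support [0,2]
Step 2: P(v >= r) = (2 - 7/5)/2 = 3/10
Step 3: Expected revenue = r * P(v >= r) = 7/5 * 3/10
Step 4: Revenue = 21/50

21/50


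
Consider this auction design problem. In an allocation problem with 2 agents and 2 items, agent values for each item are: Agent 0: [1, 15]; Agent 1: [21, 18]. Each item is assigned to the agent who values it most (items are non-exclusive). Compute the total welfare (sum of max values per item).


Step 1: For each item, find the maximum value among all agents.
Step 2: Item 0 -> Agent 1 (value 21)
Step 3: Item 1 -> Agent 1 (value 18)
Step 4: Total welfare = 21 + 18 = 39

39


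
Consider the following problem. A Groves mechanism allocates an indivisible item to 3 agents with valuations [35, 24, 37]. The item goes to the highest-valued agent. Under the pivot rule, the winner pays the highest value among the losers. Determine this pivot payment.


Step 1: The efficient winner is agent 2 with value 37
Step 2: Other agents' values: [35, 24]
Step 3: Pivot payment = max(others) = 35
Step 4: The winner pays 35

35


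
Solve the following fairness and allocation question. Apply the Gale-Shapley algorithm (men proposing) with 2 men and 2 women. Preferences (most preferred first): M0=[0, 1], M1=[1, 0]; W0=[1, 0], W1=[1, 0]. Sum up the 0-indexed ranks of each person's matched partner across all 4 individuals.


Step 1: Run Gale-Shapley (men propose, women hold best offer):
  M0 proposes to W0; she accepts
  M1 proposes to W1; she accepts
Step 2: Final matching: W0-M0, W1-M1
Step 3: 0-indexed ranks (man's rank of his match, then woman's): 0 + 1 + 0 + 0
Step 4: Total rank sum = 1

1


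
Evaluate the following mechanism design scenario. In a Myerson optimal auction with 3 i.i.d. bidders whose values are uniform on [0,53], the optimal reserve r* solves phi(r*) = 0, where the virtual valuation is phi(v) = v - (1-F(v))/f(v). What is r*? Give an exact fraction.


Step 1: For U[0,53], F(v) = v/53 and f(v) = 1/53
Step 2: phi(v) = v - (1 - v/53)/(1/53) = v - (53 - v) = 2v - 53
Step 3: Set phi(r*) = 0: 2r* - 53 = 0
Step 4: r* = 53/2 (the number of bidders n = 3 does not enter)

53/2


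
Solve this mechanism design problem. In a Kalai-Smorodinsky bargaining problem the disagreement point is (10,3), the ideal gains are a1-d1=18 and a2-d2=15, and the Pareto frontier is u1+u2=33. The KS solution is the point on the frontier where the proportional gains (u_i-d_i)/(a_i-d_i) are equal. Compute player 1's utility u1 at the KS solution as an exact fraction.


Step 1: At the KS point, (u1-d1)/r1 = (u2-d2)/r2 = t and u1+u2 = 33
Step 2: u1 = d1 + r1*t and u2 = d2 + r2*t, so (d1 + r1*t) + (d2 + r2*t) = 33
Step 3: t = (33 - 10 - 3)/(18 + 15) = 20/33
Step 4: u1 = d1 + r1*t = 10 + 18 * 20/33 = 230/11
Step 5: (Check: u2 = d2 + r2*t = 133/11; u1+u2 = 230/11 + 133/11 = 33, on the frontier.)

230/11


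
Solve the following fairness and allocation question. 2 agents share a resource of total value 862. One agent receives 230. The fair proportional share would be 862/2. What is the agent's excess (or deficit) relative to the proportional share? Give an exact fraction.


Step 1: Proportional share = 862/2 = 431
Step 2: Agent's actual allocation = 230
Step 3: Excess = 230 - 431 = -201

-201


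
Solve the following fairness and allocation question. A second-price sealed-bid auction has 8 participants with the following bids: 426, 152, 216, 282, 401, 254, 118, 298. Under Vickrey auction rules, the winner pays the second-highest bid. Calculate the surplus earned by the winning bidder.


Step 1: Sort bids in descending order: 426, 401, 298, 282, 254, 216, 152, 118
Step 2: The winning bid is the highest: 426
Step 3: The payment equals the second-highest bid: 401
Step 4: Surplus = winner's bid - payment = 426 - 401 = 25

25


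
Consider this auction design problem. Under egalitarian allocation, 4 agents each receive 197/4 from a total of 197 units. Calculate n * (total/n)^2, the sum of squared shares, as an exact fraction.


Step 1: Each agent's share = 197/4
Step 2: Square of each share = (197/4)^2 = 38809/16
Step 3: Sum of squares = 4 * 38809/16 = 38809/4

38809/4


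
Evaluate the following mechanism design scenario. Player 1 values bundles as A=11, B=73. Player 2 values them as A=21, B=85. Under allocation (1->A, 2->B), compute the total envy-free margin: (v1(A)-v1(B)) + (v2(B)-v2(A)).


Step 1: Player 1's margin = v1(A) - v1(B) = 11 - 73 = -62
Step 2: Player 2's margin = v2(B) - v2(A) = 85 - 21 = 64
Step 3: Total margin = -62 + 64 = 2

2


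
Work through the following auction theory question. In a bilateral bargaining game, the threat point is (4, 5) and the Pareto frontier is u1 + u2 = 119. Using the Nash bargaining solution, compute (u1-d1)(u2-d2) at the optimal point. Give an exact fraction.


Step 1: The Nash solution splits surplus symmetrically above the disagreement point
Step 2: u1 = (total + d1 - d2)/2 = (119 + 4 - 5)/2 = 59
Step 3: u2 = (total - d1 + d2)/2 = (119 - 4 + 5)/2 = 60
Step 4: Nash product = (59 - 4) * (60 - 5)
Step 5: = 55 * 55 = 3025

3025


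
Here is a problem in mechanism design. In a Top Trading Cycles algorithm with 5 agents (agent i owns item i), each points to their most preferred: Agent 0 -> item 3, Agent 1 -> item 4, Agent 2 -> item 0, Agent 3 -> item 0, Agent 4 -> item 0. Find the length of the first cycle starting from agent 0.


Step 1: Trace the pointer graph from agent 0: 0 -> 3 -> 0
Step 2: A cycle is detected when we revisit agent 0
Step 3: The cycle is: 0 -> 3 -> 0
Step 4: Cycle length = 2

2


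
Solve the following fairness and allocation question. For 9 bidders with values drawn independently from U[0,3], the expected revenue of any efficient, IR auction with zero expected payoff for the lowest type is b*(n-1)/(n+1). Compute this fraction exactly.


Step 1: By Revenue Equivalence, expected revenue = b*(n-1)/(n+1)
Step 2: Substituting n = 9, b = 3
Step 3: Revenue = 3*(9-1)/(9+1) = 3*8/10
Step 4: Revenue = 24/10 = 12/5

12/5


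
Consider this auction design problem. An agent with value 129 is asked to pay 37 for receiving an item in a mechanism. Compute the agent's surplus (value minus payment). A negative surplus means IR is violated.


Step 1: Surplus = value - payment = 129 - 37 = 92
Step 2: IR is satisfied (surplus >= 0)

92


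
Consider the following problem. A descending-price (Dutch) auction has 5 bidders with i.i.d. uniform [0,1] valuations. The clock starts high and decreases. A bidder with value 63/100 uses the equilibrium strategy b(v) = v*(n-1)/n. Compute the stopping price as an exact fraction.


Step 1: Dutch auctions are strategically equivalent to first-price auctions
Step 2: The equilibrium bid is b(v) = v*(n-1)/n
Step 3: b = 63/100 * 4/5
Step 4: b = 63/125

63/125


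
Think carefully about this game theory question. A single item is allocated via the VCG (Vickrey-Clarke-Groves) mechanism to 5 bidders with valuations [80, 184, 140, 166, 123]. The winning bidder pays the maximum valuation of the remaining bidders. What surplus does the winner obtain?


Step 1: The winner is the agent with the highest value: agent 1 with value 184
Step 2: Values of other agents: [80, 140, 166, 123]
Step 3: VCG payment = max of others' values = 166
Step 4: Surplus = 184 - 166 = 18

18


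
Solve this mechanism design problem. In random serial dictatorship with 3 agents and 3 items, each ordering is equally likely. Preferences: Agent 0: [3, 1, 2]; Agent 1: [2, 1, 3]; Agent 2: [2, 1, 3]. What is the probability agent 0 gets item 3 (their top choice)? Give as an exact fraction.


Step 1: Agent 0 wants item 3
Step 2: There are 6 possible orderings of agents
Step 3: In 6 orderings, agent 0 gets item 3
Step 4: Probability = 6/6 = 1

1


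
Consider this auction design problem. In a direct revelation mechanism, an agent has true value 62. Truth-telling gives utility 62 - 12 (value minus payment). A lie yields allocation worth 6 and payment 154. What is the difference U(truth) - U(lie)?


Step 1: U(truth) = value - payment = 62 - 12 = 50
Step 2: U(lie) = allocation - payment = 6 - 154 = -148
Step 3: IC gap = 50 - (-148) = 198

198


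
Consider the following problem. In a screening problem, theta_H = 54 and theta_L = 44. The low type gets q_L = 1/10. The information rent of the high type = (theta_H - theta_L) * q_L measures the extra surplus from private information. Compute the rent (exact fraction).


Step 1: theta_H - theta_L = 54 - 44 = 10
Step 2: Information rent = (theta_H - theta_L) * q_L
Step 3: = 10 * 1/10
Step 4: = 1

1


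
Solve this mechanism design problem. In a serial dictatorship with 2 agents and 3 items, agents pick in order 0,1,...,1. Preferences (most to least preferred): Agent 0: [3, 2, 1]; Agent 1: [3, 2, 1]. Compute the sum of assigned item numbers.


Step 1: Agent 0 picks item 3
Step 2: Agent 1 picks item 2
Step 3: Sum = 3 + 2 = 5

5


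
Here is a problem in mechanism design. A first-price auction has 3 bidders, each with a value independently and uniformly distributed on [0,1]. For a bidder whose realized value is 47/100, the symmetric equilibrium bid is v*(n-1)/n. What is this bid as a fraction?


Step 1: The symmetric BNE bidding function is b(v) = v * (n-1) / n
Step 2: Substitute v = 47/100 and n = 3
Step 3: b = 47/100 * 2/3
Step 4: b = 47/150

47/150


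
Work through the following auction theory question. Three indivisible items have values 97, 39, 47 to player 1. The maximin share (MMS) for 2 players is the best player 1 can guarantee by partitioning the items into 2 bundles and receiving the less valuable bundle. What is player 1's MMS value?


Step 1: Item values = 97, 39, 47
Step 2: Enumerate all 2-bundle partitions and take the smaller bundle:
  Partition 1: {97} vs {39,47} -> bundles 97, 86; min = 86
  Partition 2: {39} vs {97,47} -> bundles 39, 144; min = 39
  Partition 3: {47} vs {97,39} -> bundles 47, 136; min = 47
Step 3: MMS = max(86, 39, 47) = 86

86


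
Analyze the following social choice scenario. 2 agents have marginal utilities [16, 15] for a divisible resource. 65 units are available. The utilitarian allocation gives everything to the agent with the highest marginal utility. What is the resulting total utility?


Step 1: The marginal utilities are [16, 15]
Step 2: The highest marginal utility is 16
Step 3: All 65 units go to that agent
Step 4: Total utility = 16 * 65 = 1040

1040


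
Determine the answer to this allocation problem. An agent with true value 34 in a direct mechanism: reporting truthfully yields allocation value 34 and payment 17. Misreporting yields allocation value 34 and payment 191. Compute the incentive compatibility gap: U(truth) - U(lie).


Step 1: U(truth) = value - payment = 34 - 17 = 17
Step 2: U(lie) = allocation - payment = 34 - 191 = -157
Step 3: IC gap = 17 - (-157) = 174

174


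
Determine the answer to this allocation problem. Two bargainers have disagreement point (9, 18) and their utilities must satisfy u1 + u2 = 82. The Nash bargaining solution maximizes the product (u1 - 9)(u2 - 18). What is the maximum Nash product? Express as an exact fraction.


Step 1: The Nash solution splits surplus symmetrically above the disagreement point
Step 2: u1 = (total + d1 - d2)/2 = (82 + 9 - 18)/2 = 73/2
Step 3: u2 = (total - d1 + d2)/2 = (82 - 9 + 18)/2 = 91/2
Step 4: Nash product = (73/2 - 9) * (91/2 - 18)
Step 5: = 55/2 * 55/2 = 3025/4

3025/4


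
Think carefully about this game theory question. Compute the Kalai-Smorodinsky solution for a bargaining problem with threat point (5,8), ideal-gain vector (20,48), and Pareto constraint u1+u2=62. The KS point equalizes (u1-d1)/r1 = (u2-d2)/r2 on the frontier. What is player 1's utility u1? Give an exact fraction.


Step 1: At the KS point, (u1-d1)/r1 = (u2-d2)/r2 = t and u1+u2 = 62
Step 2: u1 = d1 + r1*t and u2 = d2 + r2*t, so (d1 + r1*t) + (d2 + r2*t) = 62
Step 3: t = (62 - 5 - 8)/(20 + 48) = 49/68
Step 4: u1 = d1 + r1*t = 5 + 20 * 49/68 = 330/17
Step 5: (Check: u2 = d2 + r2*t = 724/17; u1+u2 = 330/17 + 724/17 = 62, on the frontier.)

330/17


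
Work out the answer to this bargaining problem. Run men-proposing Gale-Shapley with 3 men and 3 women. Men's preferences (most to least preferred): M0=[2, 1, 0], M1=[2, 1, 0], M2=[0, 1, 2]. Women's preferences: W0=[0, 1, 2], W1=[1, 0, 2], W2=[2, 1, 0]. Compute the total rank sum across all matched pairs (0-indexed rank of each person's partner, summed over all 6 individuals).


Step 1: Run Gale-Shapley (men propose, women hold best offer):
  M0 proposes to W2; she accepts
  M1 proposes to W2; she switches from M0
  M2 proposes to W0; she accepts
  M0 proposes to W1; she accepts
Step 2: Final matching: W0-M2, W1-M0, W2-M1
Step 3: 0-indexed ranks (man's rank of his match, then woman's): 0 + 2 + 1 + 1 + 0 + 1
Step 4: Total rank sum = 5

5


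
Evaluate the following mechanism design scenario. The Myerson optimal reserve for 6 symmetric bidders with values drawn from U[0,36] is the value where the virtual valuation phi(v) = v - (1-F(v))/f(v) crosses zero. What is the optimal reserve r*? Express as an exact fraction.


Step 1: For U[0,36], F(v) = v/36 and f(v) = 1/36
Step 2: phi(v) = v - (1 - v/36)/(1/36) = v - (36 - v) = 2v - 36
Step 3: Set phi(r*) = 0: 2r* - 36 = 0
Step 4: r* = 36/2 = 18 (the number of bidders n = 6 does not enter)

18


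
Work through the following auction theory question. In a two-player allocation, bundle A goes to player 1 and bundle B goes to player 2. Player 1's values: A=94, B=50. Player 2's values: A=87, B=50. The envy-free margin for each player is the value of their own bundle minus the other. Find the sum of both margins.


Step 1: Player 1's margin = v1(A) - v1(B) = 94 - 50 = 44
Step 2: Player 2's margin = v2(B) - v2(A) = 50 - 87 = -37
Step 3: Total margin = 44 + -37 = 7

7


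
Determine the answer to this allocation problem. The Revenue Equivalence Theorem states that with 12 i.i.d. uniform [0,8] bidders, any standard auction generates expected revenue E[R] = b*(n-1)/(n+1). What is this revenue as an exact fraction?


Step 1: By Revenue Equivalence, expected revenue = b*(n-1)/(n+1)
Step 2: Substituting n = 12, b = 8
Step 3: Revenue = 8*(12-1)/(12+1) = 8*11/13
Step 4: Revenue = 88/13

88/13


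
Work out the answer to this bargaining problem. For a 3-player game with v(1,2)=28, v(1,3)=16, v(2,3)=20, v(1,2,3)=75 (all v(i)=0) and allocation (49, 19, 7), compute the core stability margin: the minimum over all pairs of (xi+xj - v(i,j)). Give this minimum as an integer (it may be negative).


Step 1: Slack for coalition (1,2): x1+x2 - v12 = 68 - 28 = 40
Step 2: Slack for coalition (1,3): x1+x3 - v13 = 56 - 16 = 40
Step 3: Slack for coalition (2,3): x2+x3 - v23 = 26 - 20 = 6
Step 4: Minimum slack = min(40, 40, 6) = 6, attained by (2,3); no pair can gain by deviating, so the allocation is in the core

6


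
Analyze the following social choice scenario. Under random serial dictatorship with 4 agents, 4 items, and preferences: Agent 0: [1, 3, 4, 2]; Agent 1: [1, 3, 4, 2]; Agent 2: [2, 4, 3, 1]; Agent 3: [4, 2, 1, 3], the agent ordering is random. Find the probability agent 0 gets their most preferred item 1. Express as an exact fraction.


Step 1: Agent 0 wants item 1
Step 2: There are 24 possible orderings of agents
Step 3: In 12 orderings, agent 0 gets item 1
Step 4: Probability = 12/24 = 1/2

1/2


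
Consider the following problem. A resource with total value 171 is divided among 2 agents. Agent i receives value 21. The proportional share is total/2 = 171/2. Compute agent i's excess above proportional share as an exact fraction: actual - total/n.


Step 1: Proportional share = 171/2
Step 2: Agent's actual allocation = 21
Step 3: Excess = 21 - 171/2 = -129/2

-129/2


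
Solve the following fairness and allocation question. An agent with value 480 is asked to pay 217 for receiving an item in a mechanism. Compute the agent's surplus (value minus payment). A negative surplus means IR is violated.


Step 1: Surplus = value - payment = 480 - 217 = 263
Step 2: IR is satisfied (surplus >= 0)

263


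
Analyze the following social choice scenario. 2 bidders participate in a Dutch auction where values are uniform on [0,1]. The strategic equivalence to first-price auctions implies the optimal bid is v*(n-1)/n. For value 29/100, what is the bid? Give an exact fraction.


Step 1: Dutch auctions are strategically equivalent to first-price auctions
Step 2: The equilibrium bid is b(v) = v*(n-1)/n
Step 3: b = 29/100 * 1/2
Step 4: b = 29/200

29/200


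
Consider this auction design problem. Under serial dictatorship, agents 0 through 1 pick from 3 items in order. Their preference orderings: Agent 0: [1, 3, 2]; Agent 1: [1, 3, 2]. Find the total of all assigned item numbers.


Step 1: Agent 0 picks item 1
Step 2: Agent 1 picks item 3
Step 3: Sum = 1 + 3 = 4

4


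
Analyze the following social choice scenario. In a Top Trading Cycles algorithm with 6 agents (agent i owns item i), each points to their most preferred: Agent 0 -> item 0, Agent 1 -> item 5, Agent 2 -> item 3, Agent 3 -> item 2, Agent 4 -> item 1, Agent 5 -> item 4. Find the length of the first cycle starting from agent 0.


Step 1: Trace the pointer graph from agent 0: 0 -> 0
Step 2: A cycle is detected when we revisit agent 0
Step 3: The cycle is: 0 -> 0
Step 4: Cycle length = 1

1


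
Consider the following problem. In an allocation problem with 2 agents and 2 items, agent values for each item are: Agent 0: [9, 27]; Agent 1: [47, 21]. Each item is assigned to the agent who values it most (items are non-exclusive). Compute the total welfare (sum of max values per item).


Step 1: For each item, find the maximum value among all agents.
Step 2: Item 0 -> Agent 1 (value 47)
Step 3: Item 1 -> Agent 0 (value 27)
Step 4: Total welfare = 47 + 27 = 74

74


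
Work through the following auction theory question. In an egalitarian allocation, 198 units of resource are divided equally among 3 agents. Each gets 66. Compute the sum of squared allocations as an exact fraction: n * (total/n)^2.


Step 1: Each agent's share = 198/3 = 66
Step 2: Square of each share = (66)^2 = 4356
Step 3: Sum of squares = 3 * 4356 = 13068

13068


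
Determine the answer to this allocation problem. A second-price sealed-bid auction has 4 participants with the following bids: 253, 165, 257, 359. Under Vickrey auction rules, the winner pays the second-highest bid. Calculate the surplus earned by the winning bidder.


Step 1: Sort bids in descending order: 359, 257, 253, 165
Step 2: The winning bid is the highest: 359
Step 3: The payment equals the second-highest bid: 257
Step 4: Surplus = winner's bid - payment = 359 - 257 = 102

102


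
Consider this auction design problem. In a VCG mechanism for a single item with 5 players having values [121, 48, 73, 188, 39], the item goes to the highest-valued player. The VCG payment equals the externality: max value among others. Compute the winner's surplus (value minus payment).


Step 1: The winner is the agent with the highest value: agent 3 with value 188
Step 2: Values of other agents: [121, 48, 73, 39]
Step 3: VCG payment = max of others' values = 121
Step 4: Surplus = 188 - 121 = 67

67


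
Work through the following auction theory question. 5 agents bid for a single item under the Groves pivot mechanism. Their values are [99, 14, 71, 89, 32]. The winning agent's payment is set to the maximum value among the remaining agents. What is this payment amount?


Step 1: The efficient winner is agent 0 with value 99
Step 2: Other agents' values: [14, 71, 89, 32]
Step 3: Pivot payment = max(others) = 89
Step 4: The winner pays 89

89


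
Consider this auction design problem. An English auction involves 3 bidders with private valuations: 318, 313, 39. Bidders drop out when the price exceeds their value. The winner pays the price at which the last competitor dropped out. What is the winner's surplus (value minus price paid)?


Step 1: Identify the highest value: 318
Step 2: Identify the second-highest value: 313
Step 3: The final price = second-highest value = 313
Step 4: Surplus = 318 - 313 = 5

5


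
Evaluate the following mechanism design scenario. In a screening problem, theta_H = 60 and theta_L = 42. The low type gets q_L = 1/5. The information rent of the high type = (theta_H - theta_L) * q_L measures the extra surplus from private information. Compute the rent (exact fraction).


Step 1: theta_H - theta_L = 60 - 42 = 18
Step 2: Information rent = (theta_H - theta_L) * q_L
Step 3: = 18 * 1/5
Step 4: = 18/5

18/5


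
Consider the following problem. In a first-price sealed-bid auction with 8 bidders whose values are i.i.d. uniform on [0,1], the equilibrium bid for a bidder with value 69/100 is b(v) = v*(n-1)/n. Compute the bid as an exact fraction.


Step 1: The symmetric BNE bidding function is b(v) = v * (n-1) / n
Step 2: Substitute v = 69/100 and n = 8
Step 3: b = 69/100 * 7/8
Step 4: b = 483/800

483/800


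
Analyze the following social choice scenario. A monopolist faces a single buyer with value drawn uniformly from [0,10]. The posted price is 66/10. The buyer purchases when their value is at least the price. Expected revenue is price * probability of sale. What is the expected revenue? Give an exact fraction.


Step 1: Posted price r = 33/5, value support [0,10]
Step 2: P(v >= r) = (10 - 33/5)/10 = 17/50
Step 3: Expected revenue = r * P(v >= r) = 33/5 * 17/50
Step 4: Revenue = 561/250

561/250


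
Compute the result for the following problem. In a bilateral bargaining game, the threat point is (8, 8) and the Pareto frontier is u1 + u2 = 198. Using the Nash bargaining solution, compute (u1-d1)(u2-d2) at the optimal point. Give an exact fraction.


Step 1: The Nash solution splits surplus symmetrically above the disagreement point
Step 2: u1 = (total + d1 - d2)/2 = (198 + 8 - 8)/2 = 99
Step 3: u2 = (total - d1 + d2)/2 = (198 - 8 + 8)/2 = 99
Step 4: Nash product = (99 - 8) * (99 - 8)
Step 5: = 91 * 91 = 8281

8281


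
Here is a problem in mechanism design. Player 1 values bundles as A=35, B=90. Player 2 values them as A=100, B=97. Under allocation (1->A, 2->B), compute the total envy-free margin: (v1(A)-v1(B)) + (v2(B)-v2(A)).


Step 1: Player 1's margin = v1(A) - v1(B) = 35 - 90 = -55
Step 2: Player 2's margin = v2(B) - v2(A) = 97 - 100 = -3
Step 3: Total margin = -55 + -3 = -58

-58


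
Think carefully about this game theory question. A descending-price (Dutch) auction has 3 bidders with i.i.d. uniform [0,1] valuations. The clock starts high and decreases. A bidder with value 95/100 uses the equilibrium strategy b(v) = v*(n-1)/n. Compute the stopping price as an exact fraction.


Step 1: Dutch auctions are strategically equivalent to first-price auctions
Step 2: The equilibrium bid is b(v) = v*(n-1)/n
Step 3: b = 19/20 * 2/3
Step 4: b = 19/30

19/30


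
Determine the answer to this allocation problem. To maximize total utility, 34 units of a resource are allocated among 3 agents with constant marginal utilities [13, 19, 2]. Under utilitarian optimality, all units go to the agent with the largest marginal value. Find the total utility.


Step 1: The marginal utilities are [13, 19, 2]
Step 2: The highest marginal utility is 19
Step 3: All 34 units go to that agent
Step 4: Total utility = 19 * 34 = 646

646


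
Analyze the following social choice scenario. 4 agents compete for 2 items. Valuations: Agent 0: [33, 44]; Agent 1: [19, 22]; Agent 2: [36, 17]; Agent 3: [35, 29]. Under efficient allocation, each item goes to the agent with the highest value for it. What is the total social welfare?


Step 1: For each item, find the maximum value among all agents.
Step 2: Item 0 -> Agent 2 (value 36)
Step 3: Item 1 -> Agent 0 (value 44)
Step 4: Total welfare = 36 + 44 = 80

80


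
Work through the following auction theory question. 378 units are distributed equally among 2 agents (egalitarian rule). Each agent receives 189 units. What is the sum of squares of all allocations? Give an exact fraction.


Step 1: Each agent's share = 378/2 = 189
Step 2: Square of each share = (189)^2 = 35721
Step 3: Sum of squares = 2 * 35721 = 71442

71442


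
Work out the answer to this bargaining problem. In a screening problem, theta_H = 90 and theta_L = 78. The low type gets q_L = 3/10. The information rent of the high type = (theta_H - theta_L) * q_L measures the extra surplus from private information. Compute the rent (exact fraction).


Step 1: theta_H - theta_L = 90 - 78 = 12
Step 2: Information rent = (theta_H - theta_L) * q_L
Step 3: = 12 * 3/10
Step 4: = 18/5

18/5


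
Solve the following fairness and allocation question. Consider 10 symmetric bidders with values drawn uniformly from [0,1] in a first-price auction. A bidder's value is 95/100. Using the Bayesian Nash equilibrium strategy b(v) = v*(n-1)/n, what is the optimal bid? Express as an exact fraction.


Step 1: The symmetric BNE bidding function is b(v) = v * (n-1) / n
Step 2: Substitute v = 19/20 and n = 10
Step 3: b = 19/20 * 9/10
Step 4: b = 171/200

171/200


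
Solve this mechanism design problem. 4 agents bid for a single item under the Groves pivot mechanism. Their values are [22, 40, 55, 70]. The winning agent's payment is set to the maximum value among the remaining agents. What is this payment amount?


Step 1: The efficient winner is agent 3 with value 70
Step 2: Other agents' values: [22, 40, 55]
Step 3: Pivot payment = max(others) = 55
Step 4: The winner pays 55

55


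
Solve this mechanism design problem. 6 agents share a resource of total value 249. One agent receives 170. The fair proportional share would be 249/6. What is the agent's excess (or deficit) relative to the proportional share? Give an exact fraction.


Step 1: Proportional share = 249/6 = 83/2
Step 2: Agent's actual allocation = 170
Step 3: Excess = 170 - 83/2 = 257/2

257/2


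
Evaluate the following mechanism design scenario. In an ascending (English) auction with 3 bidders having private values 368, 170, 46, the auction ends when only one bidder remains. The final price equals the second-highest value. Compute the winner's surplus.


Step 1: Identify the highest value: 368
Step 2: Identify the second-highest value: 170
Step 3: The final price = second-highest value = 170
Step 4: Surplus = 368 - 170 = 198

198


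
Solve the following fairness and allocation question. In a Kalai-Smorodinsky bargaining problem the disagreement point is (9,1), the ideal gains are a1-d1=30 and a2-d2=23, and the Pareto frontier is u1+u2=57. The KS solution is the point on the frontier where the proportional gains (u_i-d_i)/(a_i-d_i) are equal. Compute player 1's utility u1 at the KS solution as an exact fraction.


Step 1: At the KS point, (u1-d1)/r1 = (u2-d2)/r2 = t and u1+u2 = 57
Step 2: u1 = d1 + r1*t and u2 = d2 + r2*t, so (d1 + r1*t) + (d2 + r2*t) = 57
Step 3: t = (57 - 9 - 1)/(30 + 23) = 47/53
Step 4: u1 = d1 + r1*t = 9 + 30 * 47/53 = 1887/53
Step 5: (Check: u2 = d2 + r2*t = 1134/53; u1+u2 = 1887/53 + 1134/53 = 57, on the frontier.)

1887/53


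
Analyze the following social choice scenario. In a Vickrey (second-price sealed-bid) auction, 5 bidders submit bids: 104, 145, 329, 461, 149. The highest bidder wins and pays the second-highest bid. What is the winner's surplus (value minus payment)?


Step 1: Sort bids in descending order: 461, 329, 149, 145, 104
Step 2: The winning bid is the highest: 461
Step 3: The payment equals the second-highest bid: 329
Step 4: Surplus = winner's bid - payment = 461 - 329 = 132

132


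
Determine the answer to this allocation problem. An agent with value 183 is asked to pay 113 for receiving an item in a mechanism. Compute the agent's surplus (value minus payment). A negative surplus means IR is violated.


Step 1: Surplus = value - payment = 183 - 113 = 70
Step 2: IR is satisfied (surplus >= 0)

70


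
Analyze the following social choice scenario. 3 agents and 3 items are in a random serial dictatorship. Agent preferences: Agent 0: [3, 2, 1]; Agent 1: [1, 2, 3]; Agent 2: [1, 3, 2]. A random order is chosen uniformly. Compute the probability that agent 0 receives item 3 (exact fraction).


Step 1: Agent 0 wants item 3
Step 2: There are 6 possible orderings of agents
Step 3: In 5 orderings, agent 0 gets item 3
Step 4: Probability = 5/6

5/6


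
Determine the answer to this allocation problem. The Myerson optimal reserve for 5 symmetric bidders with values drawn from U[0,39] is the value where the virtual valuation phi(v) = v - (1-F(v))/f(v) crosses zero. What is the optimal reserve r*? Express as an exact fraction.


Step 1: For U[0,39], F(v) = v/39 and f(v) = 1/39
Step 2: phi(v) = v - (1 - v/39)/(1/39) = v - (39 - v) = 2v - 39
Step 3: Set phi(r*) = 0: 2r* - 39 = 0
Step 4: r* = 39/2 (the number of bidders n = 5 does not enter)

39/2


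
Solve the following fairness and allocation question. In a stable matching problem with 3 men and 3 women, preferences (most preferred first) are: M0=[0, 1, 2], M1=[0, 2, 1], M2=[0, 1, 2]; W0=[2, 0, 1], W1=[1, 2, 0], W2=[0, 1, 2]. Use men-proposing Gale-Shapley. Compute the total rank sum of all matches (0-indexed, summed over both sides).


Step 1: Run Gale-Shapley (men propose, women hold best offer):
  M0 proposes to W0; she accepts
  M1 proposes to W0; rejected
  M1 proposes to W2; she accepts
  M2 proposes to W0; she switches from M0
  M0 proposes to W1; she accepts
Step 2: Final matching: W0-M2, W1-M0, W2-M1
Step 3: 0-indexed ranks (man's rank of his match, then woman's): 0 + 0 + 1 + 2 + 1 + 1
Step 4: Total rank sum = 5

5


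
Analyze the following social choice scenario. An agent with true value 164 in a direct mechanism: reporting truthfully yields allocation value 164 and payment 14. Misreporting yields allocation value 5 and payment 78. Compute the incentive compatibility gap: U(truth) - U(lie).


Step 1: U(truth) = value - payment = 164 - 14 = 150
Step 2: U(lie) = allocation - payment = 5 - 78 = -73
Step 3: IC gap = 150 - (-73) = 223

223


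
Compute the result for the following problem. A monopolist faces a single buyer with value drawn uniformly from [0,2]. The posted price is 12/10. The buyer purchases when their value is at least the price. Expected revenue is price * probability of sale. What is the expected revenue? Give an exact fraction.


Step 1: Posted price r = 6/5, value support [0,2]
Step 2: P(v >= r) = (2 - 6/5)/2 = 2/5
Step 3: Expected revenue = r * P(v >= r) = 6/5 * 2/5
Step 4: Revenue = 12/25

12/25


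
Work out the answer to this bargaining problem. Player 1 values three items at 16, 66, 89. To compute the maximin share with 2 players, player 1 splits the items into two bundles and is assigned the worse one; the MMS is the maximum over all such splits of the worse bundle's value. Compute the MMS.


Step 1: Item values = 16, 66, 89
Step 2: Enumerate all 2-bundle partitions and take the smaller bundle:
  Partition 1: {16} vs {66,89} -> bundles 16, 155; min = 16
  Partition 2: {66} vs {16,89} -> bundles 66, 105; min = 66
  Partition 3: {89} vs {16,66} -> bundles 89, 82; min = 82
Step 3: MMS = max(16, 66, 82) = 82

82


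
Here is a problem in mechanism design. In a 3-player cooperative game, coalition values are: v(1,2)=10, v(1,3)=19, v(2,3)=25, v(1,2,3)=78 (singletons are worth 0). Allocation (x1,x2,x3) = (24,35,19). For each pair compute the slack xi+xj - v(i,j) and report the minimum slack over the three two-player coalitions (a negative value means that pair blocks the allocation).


Step 1: Slack for coalition (1,2): x1+x2 - v12 = 59 - 10 = 49
Step 2: Slack for coalition (1,3): x1+x3 - v13 = 43 - 19 = 24
Step 3: Slack for coalition (2,3): x2+x3 - v23 = 54 - 25 = 29
Step 4: Minimum slack = min(49, 24, 29) = 24, attained by (1,3); no pair can gain by deviating, so the allocation is in the core

24


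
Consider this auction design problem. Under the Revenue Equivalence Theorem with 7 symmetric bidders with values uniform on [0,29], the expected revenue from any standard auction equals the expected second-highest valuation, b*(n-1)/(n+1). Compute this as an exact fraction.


Step 1: By Revenue Equivalence, expected revenue = b*(n-1)/(n+1)
Step 2: Substituting n = 7, b = 29
Step 3: Revenue = 29*(7-1)/(7+1) = 29*6/8
Step 4: Revenue = 174/8 = 87/4

87/4
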